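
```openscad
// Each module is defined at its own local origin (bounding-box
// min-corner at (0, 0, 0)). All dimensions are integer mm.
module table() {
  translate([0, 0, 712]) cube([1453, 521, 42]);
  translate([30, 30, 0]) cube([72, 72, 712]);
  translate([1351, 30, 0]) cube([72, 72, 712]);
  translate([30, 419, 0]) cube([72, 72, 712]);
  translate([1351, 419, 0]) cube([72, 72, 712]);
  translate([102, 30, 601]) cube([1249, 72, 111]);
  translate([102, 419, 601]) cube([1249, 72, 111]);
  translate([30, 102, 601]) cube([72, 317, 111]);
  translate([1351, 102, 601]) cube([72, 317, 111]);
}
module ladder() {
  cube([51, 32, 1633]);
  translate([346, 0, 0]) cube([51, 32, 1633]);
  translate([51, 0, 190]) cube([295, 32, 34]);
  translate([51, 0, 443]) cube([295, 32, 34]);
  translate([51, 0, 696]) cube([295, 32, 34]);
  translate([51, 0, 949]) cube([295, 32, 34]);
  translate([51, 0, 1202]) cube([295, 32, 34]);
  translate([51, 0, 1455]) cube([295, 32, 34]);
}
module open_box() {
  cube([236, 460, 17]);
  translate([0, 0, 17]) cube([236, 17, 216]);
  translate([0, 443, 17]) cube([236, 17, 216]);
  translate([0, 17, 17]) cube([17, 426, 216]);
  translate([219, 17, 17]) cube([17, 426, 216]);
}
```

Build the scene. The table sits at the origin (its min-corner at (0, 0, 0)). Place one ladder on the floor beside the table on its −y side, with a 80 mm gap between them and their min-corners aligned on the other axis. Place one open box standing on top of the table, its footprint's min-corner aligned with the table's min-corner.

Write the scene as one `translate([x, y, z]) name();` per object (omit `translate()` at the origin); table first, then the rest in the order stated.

table();
translate([0, -112, 0]) ladder();
translate([0, 0, 754]) open_box();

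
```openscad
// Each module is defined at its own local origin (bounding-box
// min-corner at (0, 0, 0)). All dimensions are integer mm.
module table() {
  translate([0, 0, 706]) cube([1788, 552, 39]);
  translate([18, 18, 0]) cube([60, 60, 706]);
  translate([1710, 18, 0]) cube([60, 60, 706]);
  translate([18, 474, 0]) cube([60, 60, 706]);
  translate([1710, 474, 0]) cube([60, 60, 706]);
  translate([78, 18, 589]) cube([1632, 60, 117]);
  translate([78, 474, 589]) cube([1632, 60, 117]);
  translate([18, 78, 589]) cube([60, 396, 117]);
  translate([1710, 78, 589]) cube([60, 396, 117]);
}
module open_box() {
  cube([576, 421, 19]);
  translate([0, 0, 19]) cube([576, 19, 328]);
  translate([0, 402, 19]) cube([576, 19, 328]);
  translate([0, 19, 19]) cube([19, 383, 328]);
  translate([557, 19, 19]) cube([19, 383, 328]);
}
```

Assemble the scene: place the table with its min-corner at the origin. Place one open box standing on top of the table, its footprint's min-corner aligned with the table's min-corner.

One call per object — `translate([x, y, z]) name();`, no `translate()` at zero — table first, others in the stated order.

table();
translate([0, 0, 745]) open_box();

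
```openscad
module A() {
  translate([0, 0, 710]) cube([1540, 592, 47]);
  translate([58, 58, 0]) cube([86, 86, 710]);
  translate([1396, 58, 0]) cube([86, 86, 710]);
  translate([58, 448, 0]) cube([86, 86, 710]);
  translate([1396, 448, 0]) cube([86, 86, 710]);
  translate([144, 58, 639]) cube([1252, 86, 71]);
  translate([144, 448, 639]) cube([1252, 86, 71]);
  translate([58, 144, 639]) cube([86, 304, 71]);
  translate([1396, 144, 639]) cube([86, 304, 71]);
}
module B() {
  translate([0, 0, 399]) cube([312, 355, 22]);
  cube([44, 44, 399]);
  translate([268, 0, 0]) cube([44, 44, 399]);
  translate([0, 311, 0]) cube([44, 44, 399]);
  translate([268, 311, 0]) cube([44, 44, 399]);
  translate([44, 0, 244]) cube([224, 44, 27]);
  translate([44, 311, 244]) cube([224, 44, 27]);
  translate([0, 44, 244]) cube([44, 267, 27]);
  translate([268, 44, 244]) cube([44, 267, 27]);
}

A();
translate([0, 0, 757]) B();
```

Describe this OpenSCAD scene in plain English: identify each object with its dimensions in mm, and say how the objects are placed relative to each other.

A is a rectangular dining table. The top is 1540×592×47 mm with its upper surface at z = 757 mm. It stands on four 86×86 mm square legs, each inset 58 mm from the nearest pair of top edges, running from the floor to the underside of the top. Four apron rails, 86 mm thick and 71 mm tall, run between adjacent legs with their top edges flush with the underside of the top and their outer faces flush with the legs' outer faces.

B is a four-legged stool. The seat is 312×355 mm, 22 mm thick, top at z = 421 mm. It stands on four square legs, each 44×44 mm in cross-section, from z = 0 to the seat underside, each flush with a corner of the seat. Four stretchers, 44 mm wide and 27 mm tall, connect adjacent legs with their undersides at z = 244 mm, each running between the inner faces of the legs it joins and aligned with the legs' outer faces on the other axis.

The stool is on top of the table.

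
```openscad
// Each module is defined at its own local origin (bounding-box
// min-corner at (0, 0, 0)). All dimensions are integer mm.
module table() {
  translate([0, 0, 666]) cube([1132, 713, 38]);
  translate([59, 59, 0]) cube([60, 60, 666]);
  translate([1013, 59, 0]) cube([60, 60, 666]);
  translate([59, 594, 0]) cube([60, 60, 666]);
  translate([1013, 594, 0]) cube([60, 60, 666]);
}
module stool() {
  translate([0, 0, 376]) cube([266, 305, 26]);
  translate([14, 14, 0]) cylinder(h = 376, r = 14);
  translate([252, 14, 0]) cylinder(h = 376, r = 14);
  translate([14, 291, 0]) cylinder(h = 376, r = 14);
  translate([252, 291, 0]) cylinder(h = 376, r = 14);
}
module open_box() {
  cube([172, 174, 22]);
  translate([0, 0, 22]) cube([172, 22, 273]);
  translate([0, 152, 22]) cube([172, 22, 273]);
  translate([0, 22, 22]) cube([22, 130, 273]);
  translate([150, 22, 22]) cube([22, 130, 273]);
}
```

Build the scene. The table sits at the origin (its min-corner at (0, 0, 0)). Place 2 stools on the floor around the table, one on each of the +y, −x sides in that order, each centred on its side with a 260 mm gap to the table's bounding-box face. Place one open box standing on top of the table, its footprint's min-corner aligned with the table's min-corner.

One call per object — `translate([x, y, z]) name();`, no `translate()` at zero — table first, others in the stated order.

table();
translate([433, 973, 0]) stool();
translate([-526, 204, 0]) stool();
translate([0, 0, 704]) open_box();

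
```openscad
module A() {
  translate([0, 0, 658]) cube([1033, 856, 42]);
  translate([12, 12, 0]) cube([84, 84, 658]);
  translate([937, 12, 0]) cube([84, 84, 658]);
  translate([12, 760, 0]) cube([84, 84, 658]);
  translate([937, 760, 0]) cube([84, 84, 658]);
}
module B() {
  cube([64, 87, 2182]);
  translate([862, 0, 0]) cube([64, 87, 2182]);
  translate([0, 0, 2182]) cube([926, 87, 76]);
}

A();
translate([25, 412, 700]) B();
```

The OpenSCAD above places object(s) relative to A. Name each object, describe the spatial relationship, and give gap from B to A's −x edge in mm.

The door frame's min-x is at 25; the table's min-x is 0; gap = 25 mm.

A is a table. B is a door frame. The door frame is on top of the table. The gap from the door frame to the table's −x edge is 25 mm.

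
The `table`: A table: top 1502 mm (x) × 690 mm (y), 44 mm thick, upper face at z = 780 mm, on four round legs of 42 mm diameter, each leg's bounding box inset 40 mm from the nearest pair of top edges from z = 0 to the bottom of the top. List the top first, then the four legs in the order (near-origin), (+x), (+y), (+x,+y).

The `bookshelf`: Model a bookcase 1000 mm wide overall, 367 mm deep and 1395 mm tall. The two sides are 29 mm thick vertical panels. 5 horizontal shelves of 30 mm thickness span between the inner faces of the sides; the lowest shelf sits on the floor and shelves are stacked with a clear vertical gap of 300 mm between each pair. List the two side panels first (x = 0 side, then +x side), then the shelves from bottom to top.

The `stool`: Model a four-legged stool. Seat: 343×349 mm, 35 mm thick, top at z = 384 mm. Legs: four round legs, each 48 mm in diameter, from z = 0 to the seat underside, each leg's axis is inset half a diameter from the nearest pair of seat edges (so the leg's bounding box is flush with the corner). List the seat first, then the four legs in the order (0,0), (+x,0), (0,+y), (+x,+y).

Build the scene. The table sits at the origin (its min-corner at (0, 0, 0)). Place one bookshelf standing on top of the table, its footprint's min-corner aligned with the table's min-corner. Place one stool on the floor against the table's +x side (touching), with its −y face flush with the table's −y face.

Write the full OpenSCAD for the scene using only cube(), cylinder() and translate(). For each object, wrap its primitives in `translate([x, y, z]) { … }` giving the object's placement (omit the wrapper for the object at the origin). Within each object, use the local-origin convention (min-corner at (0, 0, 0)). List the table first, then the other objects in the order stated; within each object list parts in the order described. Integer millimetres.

translate([0, 0, 736]) cube([1502, 690, 44]);
translate([61, 61, 0]) cylinder(h = 736, r = 21);
translate([1441, 61, 0]) cylinder(h = 736, r = 21);
translate([61, 629, 0]) cylinder(h = 736, r = 21);
translate([1441, 629, 0]) cylinder(h = 736, r = 21);
translate([0, 0, 780]) {
  cube([29, 367, 1395]);
  translate([971, 0, 0]) cube([29, 367, 1395]);
  translate([29, 0, 0]) cube([942, 367, 30]);
  translate([29, 0, 330]) cube([942, 367, 30]);
  translate([29, 0, 660]) cube([942, 367, 30]);
  translate([29, 0, 990]) cube([942, 367, 30]);
  translate([29, 0, 1320]) cube([942, 367, 30]);
}
translate([1502, 0, 0]) {
  translate([0, 0, 349]) cube([343, 349, 35]);
  translate([24, 24, 0]) cylinder(h = 349, r = 24);
  translate([319, 24, 0]) cylinder(h = 349, r = 24);
  translate([24, 325, 0]) cylinder(h = 349, r = 24);
  translate([319, 325, 0]) cylinder(h = 349, r = 24);
}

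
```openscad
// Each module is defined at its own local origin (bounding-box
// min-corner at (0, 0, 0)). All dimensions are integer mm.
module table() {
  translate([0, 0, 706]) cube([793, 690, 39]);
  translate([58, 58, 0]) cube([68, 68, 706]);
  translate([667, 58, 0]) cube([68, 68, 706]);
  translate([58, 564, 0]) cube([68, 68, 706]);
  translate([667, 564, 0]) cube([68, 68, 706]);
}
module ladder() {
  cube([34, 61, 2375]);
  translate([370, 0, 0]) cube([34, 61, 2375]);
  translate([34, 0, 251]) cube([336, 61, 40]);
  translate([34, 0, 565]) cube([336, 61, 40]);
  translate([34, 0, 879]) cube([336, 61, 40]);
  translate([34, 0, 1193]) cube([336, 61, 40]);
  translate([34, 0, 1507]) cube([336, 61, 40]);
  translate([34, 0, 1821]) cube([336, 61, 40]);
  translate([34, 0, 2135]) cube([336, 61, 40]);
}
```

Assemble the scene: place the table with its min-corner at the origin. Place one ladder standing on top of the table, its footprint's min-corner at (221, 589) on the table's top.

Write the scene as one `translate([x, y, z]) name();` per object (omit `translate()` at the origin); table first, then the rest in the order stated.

table();
translate([221, 589, 745]) ladder();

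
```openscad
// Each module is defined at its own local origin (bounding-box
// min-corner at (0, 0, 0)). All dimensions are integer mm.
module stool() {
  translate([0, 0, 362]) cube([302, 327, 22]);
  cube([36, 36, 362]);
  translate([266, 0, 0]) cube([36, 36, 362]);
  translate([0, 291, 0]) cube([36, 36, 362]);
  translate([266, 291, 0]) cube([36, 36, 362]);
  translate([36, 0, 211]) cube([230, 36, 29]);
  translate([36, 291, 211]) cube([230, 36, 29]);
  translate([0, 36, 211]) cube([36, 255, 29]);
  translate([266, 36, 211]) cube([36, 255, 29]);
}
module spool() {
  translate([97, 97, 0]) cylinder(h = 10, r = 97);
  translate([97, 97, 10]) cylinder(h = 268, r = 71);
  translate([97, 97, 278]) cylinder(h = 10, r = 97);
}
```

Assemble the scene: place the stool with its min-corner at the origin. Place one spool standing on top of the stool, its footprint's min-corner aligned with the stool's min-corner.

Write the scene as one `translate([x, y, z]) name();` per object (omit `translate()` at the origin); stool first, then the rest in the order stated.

stool();
translate([0, 0, 384]) spool();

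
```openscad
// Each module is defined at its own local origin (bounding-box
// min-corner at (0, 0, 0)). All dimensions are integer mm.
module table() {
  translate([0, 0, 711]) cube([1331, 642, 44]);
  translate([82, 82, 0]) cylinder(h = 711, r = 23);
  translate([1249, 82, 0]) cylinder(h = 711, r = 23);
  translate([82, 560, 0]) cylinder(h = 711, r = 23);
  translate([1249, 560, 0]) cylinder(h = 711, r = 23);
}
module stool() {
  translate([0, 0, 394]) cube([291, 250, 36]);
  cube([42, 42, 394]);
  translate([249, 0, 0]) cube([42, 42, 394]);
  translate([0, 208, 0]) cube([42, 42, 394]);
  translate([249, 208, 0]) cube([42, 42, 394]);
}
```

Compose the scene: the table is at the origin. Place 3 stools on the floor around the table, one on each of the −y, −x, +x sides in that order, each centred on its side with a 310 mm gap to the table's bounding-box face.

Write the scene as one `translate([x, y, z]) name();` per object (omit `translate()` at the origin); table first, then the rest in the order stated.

table();
translate([520, -560, 0]) stool();
translate([-601, 196, 0]) stool();
translate([1641, 196, 0]) stool();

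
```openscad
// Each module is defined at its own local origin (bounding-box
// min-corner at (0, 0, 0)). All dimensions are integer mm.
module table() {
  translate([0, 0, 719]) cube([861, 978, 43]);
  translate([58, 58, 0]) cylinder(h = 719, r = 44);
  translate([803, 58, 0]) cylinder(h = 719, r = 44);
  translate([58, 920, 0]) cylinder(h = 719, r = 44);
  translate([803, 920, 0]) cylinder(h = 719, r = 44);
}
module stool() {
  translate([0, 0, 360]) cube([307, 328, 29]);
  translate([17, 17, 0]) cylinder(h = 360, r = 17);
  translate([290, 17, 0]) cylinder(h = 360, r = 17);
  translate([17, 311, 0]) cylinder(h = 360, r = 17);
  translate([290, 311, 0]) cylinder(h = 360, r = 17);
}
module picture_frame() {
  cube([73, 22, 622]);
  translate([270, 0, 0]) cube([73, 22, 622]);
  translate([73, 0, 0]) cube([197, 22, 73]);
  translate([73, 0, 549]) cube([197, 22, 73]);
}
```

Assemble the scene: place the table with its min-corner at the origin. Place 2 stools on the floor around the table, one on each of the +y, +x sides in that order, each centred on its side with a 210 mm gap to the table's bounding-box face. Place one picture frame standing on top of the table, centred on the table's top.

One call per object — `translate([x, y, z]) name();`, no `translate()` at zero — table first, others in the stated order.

table();
translate([277, 1188, 0]) stool();
translate([1071, 325, 0]) stool();
translate([259, 478, 762]) picture_frame();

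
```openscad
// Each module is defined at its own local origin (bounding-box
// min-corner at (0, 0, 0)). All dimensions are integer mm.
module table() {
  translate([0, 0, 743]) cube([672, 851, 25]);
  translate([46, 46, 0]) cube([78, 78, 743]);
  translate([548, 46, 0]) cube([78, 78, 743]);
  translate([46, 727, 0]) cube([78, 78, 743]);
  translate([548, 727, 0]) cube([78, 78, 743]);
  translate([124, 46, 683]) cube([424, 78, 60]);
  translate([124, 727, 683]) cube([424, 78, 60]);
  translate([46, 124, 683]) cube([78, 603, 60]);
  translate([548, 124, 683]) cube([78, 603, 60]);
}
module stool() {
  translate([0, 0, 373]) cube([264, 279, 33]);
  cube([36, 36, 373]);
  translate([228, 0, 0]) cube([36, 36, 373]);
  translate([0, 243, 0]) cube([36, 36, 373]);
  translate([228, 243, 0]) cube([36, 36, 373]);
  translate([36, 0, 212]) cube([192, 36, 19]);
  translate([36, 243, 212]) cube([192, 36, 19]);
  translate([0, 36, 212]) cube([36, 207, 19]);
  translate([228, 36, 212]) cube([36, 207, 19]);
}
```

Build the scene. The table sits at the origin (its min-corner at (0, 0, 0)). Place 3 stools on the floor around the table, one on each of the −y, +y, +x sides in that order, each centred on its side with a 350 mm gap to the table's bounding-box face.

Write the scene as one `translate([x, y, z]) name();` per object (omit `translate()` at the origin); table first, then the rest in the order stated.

table();
translate([204, -629, 0]) stool();
translate([204, 1201, 0]) stool();
translate([1022, 286, 0]) stool();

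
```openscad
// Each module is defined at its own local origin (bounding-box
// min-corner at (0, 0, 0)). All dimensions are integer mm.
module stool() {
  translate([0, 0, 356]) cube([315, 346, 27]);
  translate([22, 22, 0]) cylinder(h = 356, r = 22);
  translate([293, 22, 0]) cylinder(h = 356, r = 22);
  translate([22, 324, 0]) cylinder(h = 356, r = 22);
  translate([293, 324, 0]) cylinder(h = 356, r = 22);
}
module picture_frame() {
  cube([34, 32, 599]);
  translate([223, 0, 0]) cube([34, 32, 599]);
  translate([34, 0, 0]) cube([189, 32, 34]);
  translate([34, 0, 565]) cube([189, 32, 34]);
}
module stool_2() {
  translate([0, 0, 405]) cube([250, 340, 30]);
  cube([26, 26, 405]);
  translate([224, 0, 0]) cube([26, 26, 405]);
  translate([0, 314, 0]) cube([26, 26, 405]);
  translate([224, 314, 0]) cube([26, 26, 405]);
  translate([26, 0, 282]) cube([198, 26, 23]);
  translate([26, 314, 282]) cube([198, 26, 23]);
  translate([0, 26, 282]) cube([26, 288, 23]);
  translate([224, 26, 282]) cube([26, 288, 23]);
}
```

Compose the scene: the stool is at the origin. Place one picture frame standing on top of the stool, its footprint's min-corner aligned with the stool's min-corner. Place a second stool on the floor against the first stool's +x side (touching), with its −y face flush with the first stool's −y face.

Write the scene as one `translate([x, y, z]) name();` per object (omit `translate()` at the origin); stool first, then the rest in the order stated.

stool();
translate([0, 0, 383]) picture_frame();
translate([315, 0, 0]) stool_2();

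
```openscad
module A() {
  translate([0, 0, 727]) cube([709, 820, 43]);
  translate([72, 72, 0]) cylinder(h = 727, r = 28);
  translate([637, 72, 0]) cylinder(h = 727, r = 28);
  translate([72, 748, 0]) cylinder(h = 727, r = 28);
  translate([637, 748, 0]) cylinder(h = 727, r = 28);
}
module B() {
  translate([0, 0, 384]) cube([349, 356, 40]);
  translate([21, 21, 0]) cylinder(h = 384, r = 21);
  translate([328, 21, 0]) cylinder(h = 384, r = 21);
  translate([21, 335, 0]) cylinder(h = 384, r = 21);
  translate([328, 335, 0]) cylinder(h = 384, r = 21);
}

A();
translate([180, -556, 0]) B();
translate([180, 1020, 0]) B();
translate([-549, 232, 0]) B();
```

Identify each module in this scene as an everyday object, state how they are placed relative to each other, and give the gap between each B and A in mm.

A is a table. B is a stool. Three stools sit around the table at the −y, +y, −x sides. The gap between each stool and the table is 200 mm.

Each stool's nearest face is 200 mm from the table's bounding box.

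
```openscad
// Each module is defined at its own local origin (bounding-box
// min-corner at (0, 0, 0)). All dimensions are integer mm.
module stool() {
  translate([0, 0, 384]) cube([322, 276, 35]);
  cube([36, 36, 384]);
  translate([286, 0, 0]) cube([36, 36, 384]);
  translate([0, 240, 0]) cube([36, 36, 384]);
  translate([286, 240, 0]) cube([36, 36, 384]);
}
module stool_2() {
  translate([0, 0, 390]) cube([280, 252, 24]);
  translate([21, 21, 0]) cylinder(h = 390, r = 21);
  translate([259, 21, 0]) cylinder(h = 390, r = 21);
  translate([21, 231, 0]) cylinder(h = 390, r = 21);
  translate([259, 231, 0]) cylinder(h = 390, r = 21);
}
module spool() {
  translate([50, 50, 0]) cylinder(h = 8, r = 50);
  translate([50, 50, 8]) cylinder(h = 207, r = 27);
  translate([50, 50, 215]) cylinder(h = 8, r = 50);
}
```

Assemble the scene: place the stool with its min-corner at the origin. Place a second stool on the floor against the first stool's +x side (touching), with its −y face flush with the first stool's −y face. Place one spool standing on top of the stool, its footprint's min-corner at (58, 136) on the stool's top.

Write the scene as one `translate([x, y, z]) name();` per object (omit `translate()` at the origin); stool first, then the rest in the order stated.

stool();
translate([322, 0, 0]) stool_2();
translate([58, 136, 419]) spool();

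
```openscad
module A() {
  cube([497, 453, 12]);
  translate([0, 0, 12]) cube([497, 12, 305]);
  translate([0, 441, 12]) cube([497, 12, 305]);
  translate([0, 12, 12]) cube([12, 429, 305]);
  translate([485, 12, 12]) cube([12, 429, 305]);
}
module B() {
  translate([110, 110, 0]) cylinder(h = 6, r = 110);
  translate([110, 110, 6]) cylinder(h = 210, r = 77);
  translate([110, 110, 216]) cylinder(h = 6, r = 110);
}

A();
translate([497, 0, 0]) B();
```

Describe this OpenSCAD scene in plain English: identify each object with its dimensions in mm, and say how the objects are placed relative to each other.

A is an open-topped rectangular box: outside dimensions 497×453×317 mm, with a uniform wall and base thickness of 12 mm. The base is a full 497×453 slab on the floor; four walls sit on top of the base. The front and back walls (the −y and +y sides) span the full width; the two side walls fit between them.

B is a spool: two coaxial disc flanges of radius 110 mm and thickness 6 mm, joined by a core cylinder of radius 77 mm and height 210 mm. The lower flange rests on z = 0 and the three cylinders share a vertical axis.

The spool is against the open box's +x side, with their −y faces flush.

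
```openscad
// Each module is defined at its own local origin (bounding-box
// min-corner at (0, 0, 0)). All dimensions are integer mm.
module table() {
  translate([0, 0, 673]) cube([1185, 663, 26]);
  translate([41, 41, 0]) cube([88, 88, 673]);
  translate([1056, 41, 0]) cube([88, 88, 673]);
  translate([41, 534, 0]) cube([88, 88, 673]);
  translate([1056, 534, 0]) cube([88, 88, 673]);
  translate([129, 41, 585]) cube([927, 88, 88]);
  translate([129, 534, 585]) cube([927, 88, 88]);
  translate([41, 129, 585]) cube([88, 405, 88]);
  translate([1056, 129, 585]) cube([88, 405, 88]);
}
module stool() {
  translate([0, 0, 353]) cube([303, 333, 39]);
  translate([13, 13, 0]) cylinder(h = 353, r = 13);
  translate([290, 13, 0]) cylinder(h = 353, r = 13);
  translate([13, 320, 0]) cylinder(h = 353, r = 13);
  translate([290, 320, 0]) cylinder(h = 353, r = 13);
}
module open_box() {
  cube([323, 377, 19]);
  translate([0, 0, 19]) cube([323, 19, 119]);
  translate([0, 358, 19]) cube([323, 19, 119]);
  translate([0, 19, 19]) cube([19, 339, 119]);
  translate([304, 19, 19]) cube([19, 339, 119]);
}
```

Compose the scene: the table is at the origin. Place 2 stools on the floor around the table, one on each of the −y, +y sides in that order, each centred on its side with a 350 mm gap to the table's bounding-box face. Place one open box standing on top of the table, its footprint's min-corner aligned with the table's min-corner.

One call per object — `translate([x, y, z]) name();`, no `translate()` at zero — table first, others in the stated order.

table();
translate([441, -683, 0]) stool();
translate([441, 1013, 0]) stool();
translate([0, 0, 699]) open_box();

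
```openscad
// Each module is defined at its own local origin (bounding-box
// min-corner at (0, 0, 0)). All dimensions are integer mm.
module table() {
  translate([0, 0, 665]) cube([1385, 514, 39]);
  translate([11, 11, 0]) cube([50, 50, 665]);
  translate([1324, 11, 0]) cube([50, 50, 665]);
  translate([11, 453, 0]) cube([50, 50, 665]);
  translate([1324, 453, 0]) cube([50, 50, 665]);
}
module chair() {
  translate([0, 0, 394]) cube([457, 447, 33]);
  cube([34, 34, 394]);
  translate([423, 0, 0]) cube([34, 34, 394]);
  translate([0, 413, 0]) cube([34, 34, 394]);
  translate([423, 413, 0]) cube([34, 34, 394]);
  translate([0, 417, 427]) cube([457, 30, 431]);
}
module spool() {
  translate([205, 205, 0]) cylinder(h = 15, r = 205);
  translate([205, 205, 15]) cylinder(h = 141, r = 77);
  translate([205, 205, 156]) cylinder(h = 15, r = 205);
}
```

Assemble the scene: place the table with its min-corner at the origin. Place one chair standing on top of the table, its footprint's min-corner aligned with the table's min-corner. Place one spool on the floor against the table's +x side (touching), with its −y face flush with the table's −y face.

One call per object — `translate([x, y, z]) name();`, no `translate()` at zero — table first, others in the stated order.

table();
translate([0, 0, 704]) chair();
translate([1385, 0, 0]) spool();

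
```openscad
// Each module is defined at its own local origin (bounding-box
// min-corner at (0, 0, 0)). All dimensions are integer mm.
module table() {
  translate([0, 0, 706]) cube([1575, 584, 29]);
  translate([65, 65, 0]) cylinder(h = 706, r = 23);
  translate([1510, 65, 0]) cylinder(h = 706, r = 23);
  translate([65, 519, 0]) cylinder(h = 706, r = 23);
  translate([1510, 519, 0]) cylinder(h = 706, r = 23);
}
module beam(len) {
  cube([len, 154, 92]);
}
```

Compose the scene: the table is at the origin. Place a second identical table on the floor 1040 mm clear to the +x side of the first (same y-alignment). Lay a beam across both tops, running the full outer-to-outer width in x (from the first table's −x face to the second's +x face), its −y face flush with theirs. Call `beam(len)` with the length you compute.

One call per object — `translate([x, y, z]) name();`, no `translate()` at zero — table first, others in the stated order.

table();
translate([2615, 0, 0]) table();
translate([0, 0, 735]) beam(4190);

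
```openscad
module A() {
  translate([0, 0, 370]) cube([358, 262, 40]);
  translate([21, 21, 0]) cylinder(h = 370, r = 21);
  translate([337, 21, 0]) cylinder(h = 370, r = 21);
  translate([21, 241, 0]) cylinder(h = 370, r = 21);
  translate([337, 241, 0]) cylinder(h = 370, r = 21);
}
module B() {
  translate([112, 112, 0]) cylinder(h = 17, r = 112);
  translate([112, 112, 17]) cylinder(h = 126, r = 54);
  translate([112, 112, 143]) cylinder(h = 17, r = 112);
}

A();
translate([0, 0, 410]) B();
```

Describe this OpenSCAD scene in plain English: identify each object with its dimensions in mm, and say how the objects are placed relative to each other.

A is a simple wooden stool: a rectangular seat 358 mm (x) by 262 mm (y), 40 mm thick, top face at z = 410 mm, on four round legs, each 42 mm in diameter. The legs rest on z = 0, each leg's axis is inset half a diameter from the nearest pair of seat edges (so the leg's bounding box is flush with the corner).

B is a spool: two coaxial disc flanges of radius 112 mm and thickness 17 mm, joined by a core cylinder of radius 54 mm and height 126 mm. The lower flange rests on z = 0 and the three cylinders share a vertical axis.

The spool is on top of the stool.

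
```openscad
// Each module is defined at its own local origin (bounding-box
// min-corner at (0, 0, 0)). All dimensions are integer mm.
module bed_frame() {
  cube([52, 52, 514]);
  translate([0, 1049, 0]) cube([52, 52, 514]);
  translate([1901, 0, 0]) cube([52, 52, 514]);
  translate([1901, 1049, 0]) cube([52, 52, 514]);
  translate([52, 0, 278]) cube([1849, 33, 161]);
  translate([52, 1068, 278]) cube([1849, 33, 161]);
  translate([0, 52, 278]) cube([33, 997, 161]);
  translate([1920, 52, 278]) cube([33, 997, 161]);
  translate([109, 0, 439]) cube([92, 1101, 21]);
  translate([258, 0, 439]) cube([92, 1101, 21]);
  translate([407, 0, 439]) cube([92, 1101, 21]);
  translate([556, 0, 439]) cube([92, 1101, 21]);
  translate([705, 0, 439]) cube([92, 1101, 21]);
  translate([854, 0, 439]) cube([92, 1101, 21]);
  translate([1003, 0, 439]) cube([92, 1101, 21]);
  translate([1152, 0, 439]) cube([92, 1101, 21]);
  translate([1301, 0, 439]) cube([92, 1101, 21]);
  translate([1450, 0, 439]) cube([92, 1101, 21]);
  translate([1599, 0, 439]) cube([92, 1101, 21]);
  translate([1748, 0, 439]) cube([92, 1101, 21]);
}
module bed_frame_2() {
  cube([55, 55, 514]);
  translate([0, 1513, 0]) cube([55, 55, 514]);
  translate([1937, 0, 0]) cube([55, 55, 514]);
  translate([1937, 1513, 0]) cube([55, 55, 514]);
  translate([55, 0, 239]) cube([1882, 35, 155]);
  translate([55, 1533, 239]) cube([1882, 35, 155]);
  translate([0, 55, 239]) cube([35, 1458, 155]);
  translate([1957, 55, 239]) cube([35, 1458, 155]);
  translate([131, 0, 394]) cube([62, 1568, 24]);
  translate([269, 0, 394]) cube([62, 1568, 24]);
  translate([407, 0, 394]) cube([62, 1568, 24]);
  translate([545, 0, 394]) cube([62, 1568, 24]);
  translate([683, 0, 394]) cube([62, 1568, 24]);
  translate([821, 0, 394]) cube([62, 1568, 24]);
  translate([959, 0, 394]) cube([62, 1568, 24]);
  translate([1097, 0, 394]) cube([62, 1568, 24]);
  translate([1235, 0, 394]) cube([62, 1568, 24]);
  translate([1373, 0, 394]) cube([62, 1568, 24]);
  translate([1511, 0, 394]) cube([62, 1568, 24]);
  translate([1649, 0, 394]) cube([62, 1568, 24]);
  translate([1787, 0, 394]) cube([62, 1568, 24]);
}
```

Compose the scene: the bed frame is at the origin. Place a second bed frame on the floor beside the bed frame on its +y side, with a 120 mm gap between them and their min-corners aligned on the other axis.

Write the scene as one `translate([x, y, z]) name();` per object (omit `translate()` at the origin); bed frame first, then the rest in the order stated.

bed_frame();
translate([0, 1221, 0]) bed_frame_2();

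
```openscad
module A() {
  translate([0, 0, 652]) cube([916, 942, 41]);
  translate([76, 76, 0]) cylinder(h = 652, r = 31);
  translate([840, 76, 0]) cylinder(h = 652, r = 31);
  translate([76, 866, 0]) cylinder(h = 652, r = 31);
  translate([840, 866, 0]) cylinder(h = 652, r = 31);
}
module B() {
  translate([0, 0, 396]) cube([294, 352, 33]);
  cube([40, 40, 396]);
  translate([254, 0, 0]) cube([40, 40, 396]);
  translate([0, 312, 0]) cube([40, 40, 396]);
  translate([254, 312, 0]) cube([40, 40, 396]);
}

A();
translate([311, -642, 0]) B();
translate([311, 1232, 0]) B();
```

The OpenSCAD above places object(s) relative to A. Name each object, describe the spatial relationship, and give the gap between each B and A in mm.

Each stool's nearest face is 290 mm from the table's bounding box.

A is a table. B is a stool. Two stools sit around the table at the −y, +y sides. The gap between each stool and the table is 290 mm.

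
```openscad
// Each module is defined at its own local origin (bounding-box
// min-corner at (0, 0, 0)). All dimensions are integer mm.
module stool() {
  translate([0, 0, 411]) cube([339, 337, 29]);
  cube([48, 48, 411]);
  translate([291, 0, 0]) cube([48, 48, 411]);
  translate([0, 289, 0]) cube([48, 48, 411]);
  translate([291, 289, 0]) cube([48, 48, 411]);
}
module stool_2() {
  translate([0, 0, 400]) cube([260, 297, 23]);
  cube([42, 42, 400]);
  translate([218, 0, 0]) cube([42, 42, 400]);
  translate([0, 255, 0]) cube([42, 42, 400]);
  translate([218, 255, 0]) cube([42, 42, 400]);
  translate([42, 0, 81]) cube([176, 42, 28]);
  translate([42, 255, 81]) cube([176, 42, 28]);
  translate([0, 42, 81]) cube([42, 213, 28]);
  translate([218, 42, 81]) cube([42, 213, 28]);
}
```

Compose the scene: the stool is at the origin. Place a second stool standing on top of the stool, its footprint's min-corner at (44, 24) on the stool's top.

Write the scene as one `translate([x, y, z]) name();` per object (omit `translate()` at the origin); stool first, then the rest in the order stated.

stool();
translate([44, 24, 440]) stool_2();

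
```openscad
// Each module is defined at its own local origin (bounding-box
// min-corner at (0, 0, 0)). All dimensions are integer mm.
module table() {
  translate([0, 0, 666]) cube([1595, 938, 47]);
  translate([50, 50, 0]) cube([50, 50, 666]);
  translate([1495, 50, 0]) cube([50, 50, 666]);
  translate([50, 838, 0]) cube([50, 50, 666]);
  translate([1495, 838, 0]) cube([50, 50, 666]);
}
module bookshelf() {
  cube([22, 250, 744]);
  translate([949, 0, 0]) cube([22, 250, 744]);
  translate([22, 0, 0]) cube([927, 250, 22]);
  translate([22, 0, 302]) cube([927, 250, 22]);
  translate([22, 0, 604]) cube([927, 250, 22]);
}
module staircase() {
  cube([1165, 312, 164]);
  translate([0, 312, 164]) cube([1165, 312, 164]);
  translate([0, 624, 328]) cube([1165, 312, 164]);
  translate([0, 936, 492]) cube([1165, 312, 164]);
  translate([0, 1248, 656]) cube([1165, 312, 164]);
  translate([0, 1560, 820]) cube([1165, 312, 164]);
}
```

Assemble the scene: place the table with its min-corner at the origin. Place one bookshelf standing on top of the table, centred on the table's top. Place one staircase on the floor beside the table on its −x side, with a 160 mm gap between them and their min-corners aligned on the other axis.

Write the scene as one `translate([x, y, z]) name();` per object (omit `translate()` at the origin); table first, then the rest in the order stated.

table();
translate([312, 344, 713]) bookshelf();
translate([-1325, 0, 0]) staircase();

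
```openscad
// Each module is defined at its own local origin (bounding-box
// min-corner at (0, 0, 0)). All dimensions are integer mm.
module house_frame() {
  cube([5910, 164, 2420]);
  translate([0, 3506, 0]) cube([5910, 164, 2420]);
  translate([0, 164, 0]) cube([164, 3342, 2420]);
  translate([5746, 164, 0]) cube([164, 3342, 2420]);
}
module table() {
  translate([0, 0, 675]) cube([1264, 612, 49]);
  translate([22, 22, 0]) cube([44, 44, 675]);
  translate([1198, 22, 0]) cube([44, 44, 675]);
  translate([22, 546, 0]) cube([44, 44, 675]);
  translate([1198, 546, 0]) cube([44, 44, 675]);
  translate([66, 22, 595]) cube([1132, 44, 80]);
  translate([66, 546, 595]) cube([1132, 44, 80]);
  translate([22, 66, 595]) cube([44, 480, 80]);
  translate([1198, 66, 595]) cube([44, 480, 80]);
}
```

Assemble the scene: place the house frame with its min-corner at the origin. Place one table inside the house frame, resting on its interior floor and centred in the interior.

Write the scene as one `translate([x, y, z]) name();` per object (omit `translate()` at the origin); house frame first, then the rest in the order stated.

house_frame();
translate([2323, 1529, 0]) table();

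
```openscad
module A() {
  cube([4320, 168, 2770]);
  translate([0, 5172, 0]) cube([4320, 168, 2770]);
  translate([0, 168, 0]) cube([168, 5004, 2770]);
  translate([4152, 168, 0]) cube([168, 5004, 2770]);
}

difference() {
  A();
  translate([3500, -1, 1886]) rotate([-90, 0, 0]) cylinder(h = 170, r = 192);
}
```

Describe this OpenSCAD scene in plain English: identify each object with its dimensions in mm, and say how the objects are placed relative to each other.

A is the wall frame of a small rectangular building: four walls, each 2770 mm tall and 168 mm thick, enclosing a footprint 4320 mm (x) by 5340 mm (y) outside-to-outside, with no floor or roof. The front and back walls (the −y and +y sides) span the full width; the two side walls fit between them.

The house frame has a circular hole of radius 192 mm through its front wall, centred at (x = 3500, z = 1886).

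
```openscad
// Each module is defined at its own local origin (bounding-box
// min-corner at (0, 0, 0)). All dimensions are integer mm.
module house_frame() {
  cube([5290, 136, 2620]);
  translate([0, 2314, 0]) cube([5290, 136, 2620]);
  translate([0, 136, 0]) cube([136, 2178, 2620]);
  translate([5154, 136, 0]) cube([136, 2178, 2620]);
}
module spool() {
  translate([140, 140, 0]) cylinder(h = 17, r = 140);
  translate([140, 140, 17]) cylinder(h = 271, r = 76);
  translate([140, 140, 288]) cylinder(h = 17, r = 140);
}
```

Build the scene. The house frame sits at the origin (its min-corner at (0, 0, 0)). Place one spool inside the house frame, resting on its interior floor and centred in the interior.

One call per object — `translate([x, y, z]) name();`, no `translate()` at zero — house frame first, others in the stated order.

house_frame();
translate([2505, 1085, 0]) spool();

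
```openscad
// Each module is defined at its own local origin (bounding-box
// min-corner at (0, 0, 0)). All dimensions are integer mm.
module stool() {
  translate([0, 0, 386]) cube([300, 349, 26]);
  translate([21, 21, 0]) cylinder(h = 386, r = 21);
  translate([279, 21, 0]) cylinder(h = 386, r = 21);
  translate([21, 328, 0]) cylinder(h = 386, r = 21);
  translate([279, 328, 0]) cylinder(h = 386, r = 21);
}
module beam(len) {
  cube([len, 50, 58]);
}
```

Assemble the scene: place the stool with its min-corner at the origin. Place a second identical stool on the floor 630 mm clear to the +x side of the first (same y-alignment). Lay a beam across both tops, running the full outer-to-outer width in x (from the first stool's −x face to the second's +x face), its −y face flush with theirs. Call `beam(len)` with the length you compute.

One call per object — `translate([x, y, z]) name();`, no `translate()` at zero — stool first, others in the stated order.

stool();
translate([930, 0, 0]) stool();
translate([0, 0, 412]) beam(1230);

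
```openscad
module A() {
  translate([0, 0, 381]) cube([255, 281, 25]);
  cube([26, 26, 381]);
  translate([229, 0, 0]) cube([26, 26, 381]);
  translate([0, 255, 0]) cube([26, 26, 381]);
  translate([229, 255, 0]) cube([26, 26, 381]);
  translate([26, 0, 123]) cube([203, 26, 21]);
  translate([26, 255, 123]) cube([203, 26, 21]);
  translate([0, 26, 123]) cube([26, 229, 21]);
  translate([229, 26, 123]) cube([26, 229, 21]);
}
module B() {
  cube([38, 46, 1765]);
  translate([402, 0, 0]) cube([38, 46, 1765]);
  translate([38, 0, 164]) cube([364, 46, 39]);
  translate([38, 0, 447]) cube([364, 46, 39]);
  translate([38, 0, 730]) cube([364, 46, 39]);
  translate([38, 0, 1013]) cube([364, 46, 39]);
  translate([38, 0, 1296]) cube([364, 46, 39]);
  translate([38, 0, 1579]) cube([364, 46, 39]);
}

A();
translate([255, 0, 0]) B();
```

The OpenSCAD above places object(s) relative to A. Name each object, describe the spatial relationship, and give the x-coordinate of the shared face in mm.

A is a stool. B is a ladder. The ladder is against the stool's +x side, with their −y faces flush. The x-coordinate of the shared face is 255 mm.

The stool's +x face and the ladder's −x face are both at x = 255 mm.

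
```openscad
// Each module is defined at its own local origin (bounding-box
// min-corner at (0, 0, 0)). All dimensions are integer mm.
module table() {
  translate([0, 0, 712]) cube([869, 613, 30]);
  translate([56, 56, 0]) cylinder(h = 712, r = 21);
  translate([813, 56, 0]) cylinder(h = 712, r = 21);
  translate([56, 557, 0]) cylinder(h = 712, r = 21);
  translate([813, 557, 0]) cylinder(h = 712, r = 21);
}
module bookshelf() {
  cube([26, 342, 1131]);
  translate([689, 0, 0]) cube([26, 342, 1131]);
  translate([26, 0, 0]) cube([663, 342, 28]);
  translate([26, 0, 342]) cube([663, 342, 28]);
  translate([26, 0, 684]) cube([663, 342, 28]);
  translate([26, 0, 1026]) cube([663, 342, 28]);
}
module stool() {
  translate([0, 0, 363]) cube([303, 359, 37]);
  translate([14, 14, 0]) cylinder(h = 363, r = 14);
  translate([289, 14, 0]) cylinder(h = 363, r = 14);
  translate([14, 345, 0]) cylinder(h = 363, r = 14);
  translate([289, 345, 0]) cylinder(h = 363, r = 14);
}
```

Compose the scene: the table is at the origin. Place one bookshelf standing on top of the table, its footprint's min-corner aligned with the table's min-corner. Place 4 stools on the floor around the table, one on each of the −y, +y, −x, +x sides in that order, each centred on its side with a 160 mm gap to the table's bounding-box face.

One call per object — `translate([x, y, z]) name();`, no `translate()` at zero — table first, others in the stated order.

table();
translate([0, 0, 742]) bookshelf();
translate([283, -519, 0]) stool();
translate([283, 773, 0]) stool();
translate([-463, 127, 0]) stool();
translate([1029, 127, 0]) stool();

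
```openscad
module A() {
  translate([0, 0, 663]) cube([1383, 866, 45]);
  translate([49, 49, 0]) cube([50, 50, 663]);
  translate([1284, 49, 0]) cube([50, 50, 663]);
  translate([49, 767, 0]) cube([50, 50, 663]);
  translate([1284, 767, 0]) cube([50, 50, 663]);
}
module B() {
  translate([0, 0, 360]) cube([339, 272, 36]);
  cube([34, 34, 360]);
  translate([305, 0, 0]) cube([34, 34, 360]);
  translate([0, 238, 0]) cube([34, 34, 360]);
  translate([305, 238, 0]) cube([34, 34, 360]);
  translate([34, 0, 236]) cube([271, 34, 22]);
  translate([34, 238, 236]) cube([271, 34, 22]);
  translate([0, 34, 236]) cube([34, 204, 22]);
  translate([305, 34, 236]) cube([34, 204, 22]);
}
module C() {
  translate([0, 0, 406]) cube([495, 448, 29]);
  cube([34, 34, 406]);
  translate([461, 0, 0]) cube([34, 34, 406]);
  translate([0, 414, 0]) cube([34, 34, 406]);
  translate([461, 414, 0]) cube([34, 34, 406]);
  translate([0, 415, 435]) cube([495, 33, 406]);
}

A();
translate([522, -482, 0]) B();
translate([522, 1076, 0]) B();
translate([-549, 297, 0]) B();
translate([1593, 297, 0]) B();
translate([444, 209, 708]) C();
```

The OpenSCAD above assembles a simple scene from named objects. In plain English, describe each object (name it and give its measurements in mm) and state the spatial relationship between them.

A is a table: top 1383 mm (x) × 866 mm (y), 45 mm thick, upper face at z = 708 mm, on four 50×50 mm square legs, each inset 49 mm from the nearest pair of top edges, running from z = 0 to the bottom of the top.

B is a four-legged stool. The seat is a 339×272×36 mm slab whose top surface is at z = 396 mm; four square legs, each 34×34 mm in cross-section, run from the floor (z = 0) to the underside of the seat, each flush with a corner of the seat. Four stretchers, 34 mm wide and 22 mm tall, connect adjacent legs with their undersides at z = 236 mm, each running between the inner faces of the legs it joins and aligned with the legs' outer faces on the other axis.

C is a chair. The seat is a 495×448×29 mm slab with its top at z = 435 mm, on four 34×34 mm corner legs (flush with the seat edges, standing on z = 0). A flat backrest 33 mm thick, 406 mm tall, spans the full seat width and rises from the seat top along its +y edge, rear face flush with the rear of the seat.

Four stools sit around the table at the −y, +y, −x, +x sides. The chair is on top of the table, centred.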